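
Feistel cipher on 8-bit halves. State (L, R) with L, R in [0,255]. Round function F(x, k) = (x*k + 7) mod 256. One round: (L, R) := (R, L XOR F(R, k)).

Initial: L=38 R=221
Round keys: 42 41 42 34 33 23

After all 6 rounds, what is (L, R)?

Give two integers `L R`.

Answer: 133 50

Derivation:
Round 1 (k=42): L=221 R=111
Round 2 (k=41): L=111 R=19
Round 3 (k=42): L=19 R=74
Round 4 (k=34): L=74 R=200
Round 5 (k=33): L=200 R=133
Round 6 (k=23): L=133 R=50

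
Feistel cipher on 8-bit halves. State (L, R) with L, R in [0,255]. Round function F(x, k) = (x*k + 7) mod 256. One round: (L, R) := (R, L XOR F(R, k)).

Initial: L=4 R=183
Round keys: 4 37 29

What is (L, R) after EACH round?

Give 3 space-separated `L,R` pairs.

Answer: 183,231 231,221 221,247

Derivation:
Round 1 (k=4): L=183 R=231
Round 2 (k=37): L=231 R=221
Round 3 (k=29): L=221 R=247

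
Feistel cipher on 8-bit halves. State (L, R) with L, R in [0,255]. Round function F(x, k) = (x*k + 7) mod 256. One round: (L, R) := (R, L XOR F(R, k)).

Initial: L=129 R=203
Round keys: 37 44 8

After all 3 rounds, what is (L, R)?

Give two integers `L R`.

Round 1 (k=37): L=203 R=223
Round 2 (k=44): L=223 R=144
Round 3 (k=8): L=144 R=88

Answer: 144 88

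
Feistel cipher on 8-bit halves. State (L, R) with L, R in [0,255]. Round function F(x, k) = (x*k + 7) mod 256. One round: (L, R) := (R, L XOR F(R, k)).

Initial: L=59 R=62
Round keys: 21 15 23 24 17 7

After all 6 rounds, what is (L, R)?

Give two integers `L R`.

Round 1 (k=21): L=62 R=38
Round 2 (k=15): L=38 R=127
Round 3 (k=23): L=127 R=86
Round 4 (k=24): L=86 R=104
Round 5 (k=17): L=104 R=185
Round 6 (k=7): L=185 R=126

Answer: 185 126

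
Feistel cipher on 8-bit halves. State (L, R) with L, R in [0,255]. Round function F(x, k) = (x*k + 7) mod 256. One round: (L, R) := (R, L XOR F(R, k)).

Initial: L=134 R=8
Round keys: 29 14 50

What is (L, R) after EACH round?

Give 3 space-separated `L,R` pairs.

Answer: 8,105 105,205 205,120

Derivation:
Round 1 (k=29): L=8 R=105
Round 2 (k=14): L=105 R=205
Round 3 (k=50): L=205 R=120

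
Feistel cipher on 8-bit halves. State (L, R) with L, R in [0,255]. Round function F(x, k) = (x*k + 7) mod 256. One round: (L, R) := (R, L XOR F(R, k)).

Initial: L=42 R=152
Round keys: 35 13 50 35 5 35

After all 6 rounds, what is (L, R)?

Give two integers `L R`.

Answer: 122 72

Derivation:
Round 1 (k=35): L=152 R=229
Round 2 (k=13): L=229 R=48
Round 3 (k=50): L=48 R=130
Round 4 (k=35): L=130 R=253
Round 5 (k=5): L=253 R=122
Round 6 (k=35): L=122 R=72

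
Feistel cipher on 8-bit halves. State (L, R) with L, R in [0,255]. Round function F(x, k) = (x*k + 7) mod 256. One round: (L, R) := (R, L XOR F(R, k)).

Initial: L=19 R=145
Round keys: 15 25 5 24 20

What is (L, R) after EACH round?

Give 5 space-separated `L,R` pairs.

Round 1 (k=15): L=145 R=149
Round 2 (k=25): L=149 R=5
Round 3 (k=5): L=5 R=181
Round 4 (k=24): L=181 R=250
Round 5 (k=20): L=250 R=58

Answer: 145,149 149,5 5,181 181,250 250,58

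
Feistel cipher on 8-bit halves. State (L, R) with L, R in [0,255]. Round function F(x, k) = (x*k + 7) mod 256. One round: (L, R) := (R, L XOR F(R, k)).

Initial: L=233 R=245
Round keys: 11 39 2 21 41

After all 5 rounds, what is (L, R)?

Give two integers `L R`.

Answer: 8 137

Derivation:
Round 1 (k=11): L=245 R=103
Round 2 (k=39): L=103 R=77
Round 3 (k=2): L=77 R=198
Round 4 (k=21): L=198 R=8
Round 5 (k=41): L=8 R=137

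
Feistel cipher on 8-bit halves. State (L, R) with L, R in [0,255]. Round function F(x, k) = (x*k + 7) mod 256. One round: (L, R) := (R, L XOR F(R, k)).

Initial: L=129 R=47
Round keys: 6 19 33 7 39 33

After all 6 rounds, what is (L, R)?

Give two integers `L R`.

Answer: 128 95

Derivation:
Round 1 (k=6): L=47 R=160
Round 2 (k=19): L=160 R=200
Round 3 (k=33): L=200 R=111
Round 4 (k=7): L=111 R=216
Round 5 (k=39): L=216 R=128
Round 6 (k=33): L=128 R=95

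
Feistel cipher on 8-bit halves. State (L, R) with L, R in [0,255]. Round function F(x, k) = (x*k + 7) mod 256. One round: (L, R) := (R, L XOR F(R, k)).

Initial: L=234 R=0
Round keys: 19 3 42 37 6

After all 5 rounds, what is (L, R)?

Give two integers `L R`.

Round 1 (k=19): L=0 R=237
Round 2 (k=3): L=237 R=206
Round 3 (k=42): L=206 R=62
Round 4 (k=37): L=62 R=51
Round 5 (k=6): L=51 R=7

Answer: 51 7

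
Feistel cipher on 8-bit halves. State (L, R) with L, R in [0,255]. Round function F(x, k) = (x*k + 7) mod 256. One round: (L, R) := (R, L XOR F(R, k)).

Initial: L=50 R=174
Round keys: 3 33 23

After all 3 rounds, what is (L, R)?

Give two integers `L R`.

Round 1 (k=3): L=174 R=35
Round 2 (k=33): L=35 R=36
Round 3 (k=23): L=36 R=96

Answer: 36 96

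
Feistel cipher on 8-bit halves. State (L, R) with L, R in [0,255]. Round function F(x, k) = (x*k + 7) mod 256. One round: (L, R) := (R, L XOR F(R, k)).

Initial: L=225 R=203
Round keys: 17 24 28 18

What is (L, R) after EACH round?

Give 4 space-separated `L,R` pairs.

Round 1 (k=17): L=203 R=99
Round 2 (k=24): L=99 R=132
Round 3 (k=28): L=132 R=20
Round 4 (k=18): L=20 R=235

Answer: 203,99 99,132 132,20 20,235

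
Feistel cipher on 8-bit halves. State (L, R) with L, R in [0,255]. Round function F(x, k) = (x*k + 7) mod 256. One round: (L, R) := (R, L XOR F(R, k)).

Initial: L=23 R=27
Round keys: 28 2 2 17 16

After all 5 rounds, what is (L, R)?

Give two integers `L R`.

Round 1 (k=28): L=27 R=236
Round 2 (k=2): L=236 R=196
Round 3 (k=2): L=196 R=99
Round 4 (k=17): L=99 R=94
Round 5 (k=16): L=94 R=132

Answer: 94 132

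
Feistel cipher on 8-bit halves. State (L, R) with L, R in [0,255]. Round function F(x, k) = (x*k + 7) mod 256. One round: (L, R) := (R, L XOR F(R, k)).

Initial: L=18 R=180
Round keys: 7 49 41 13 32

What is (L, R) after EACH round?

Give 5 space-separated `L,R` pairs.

Answer: 180,225 225,172 172,114 114,125 125,213

Derivation:
Round 1 (k=7): L=180 R=225
Round 2 (k=49): L=225 R=172
Round 3 (k=41): L=172 R=114
Round 4 (k=13): L=114 R=125
Round 5 (k=32): L=125 R=213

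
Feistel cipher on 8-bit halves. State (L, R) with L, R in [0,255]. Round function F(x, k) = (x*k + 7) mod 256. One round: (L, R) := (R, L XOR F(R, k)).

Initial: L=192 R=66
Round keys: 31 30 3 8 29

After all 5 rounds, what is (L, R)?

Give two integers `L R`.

Round 1 (k=31): L=66 R=197
Round 2 (k=30): L=197 R=95
Round 3 (k=3): L=95 R=225
Round 4 (k=8): L=225 R=80
Round 5 (k=29): L=80 R=246

Answer: 80 246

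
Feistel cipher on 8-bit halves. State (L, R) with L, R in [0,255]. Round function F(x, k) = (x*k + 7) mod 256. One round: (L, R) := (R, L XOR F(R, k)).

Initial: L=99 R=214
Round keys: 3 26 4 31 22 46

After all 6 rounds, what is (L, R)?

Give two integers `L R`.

Round 1 (k=3): L=214 R=234
Round 2 (k=26): L=234 R=29
Round 3 (k=4): L=29 R=145
Round 4 (k=31): L=145 R=139
Round 5 (k=22): L=139 R=104
Round 6 (k=46): L=104 R=60

Answer: 104 60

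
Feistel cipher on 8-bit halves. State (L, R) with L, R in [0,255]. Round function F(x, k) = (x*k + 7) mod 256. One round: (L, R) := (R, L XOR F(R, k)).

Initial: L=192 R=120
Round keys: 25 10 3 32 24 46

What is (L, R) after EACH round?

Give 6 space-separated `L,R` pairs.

Answer: 120,127 127,133 133,233 233,162 162,222 222,73

Derivation:
Round 1 (k=25): L=120 R=127
Round 2 (k=10): L=127 R=133
Round 3 (k=3): L=133 R=233
Round 4 (k=32): L=233 R=162
Round 5 (k=24): L=162 R=222
Round 6 (k=46): L=222 R=73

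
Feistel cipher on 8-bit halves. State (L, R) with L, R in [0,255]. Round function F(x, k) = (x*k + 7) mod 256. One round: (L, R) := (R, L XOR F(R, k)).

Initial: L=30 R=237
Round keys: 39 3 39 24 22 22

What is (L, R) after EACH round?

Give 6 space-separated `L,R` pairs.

Answer: 237,60 60,86 86,29 29,233 233,16 16,142

Derivation:
Round 1 (k=39): L=237 R=60
Round 2 (k=3): L=60 R=86
Round 3 (k=39): L=86 R=29
Round 4 (k=24): L=29 R=233
Round 5 (k=22): L=233 R=16
Round 6 (k=22): L=16 R=142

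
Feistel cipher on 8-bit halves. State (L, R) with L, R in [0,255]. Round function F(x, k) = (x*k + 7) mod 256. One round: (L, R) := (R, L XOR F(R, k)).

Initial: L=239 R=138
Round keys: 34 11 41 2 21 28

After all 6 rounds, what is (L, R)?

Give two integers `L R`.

Round 1 (k=34): L=138 R=180
Round 2 (k=11): L=180 R=73
Round 3 (k=41): L=73 R=12
Round 4 (k=2): L=12 R=86
Round 5 (k=21): L=86 R=25
Round 6 (k=28): L=25 R=149

Answer: 25 149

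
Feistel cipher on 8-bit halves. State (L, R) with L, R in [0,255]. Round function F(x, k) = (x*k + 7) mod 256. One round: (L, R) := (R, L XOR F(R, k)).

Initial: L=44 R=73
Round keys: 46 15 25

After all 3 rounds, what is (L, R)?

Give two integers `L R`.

Round 1 (k=46): L=73 R=9
Round 2 (k=15): L=9 R=199
Round 3 (k=25): L=199 R=127

Answer: 199 127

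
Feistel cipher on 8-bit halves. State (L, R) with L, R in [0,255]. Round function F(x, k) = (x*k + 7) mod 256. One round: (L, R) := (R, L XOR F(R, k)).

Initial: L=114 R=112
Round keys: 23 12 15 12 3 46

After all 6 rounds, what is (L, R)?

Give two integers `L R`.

Round 1 (k=23): L=112 R=101
Round 2 (k=12): L=101 R=179
Round 3 (k=15): L=179 R=225
Round 4 (k=12): L=225 R=32
Round 5 (k=3): L=32 R=134
Round 6 (k=46): L=134 R=59

Answer: 134 59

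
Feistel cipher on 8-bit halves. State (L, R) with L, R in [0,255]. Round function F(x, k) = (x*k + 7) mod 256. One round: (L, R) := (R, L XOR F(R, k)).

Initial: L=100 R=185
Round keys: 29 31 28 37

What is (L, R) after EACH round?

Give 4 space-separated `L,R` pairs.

Round 1 (k=29): L=185 R=152
Round 2 (k=31): L=152 R=214
Round 3 (k=28): L=214 R=247
Round 4 (k=37): L=247 R=108

Answer: 185,152 152,214 214,247 247,108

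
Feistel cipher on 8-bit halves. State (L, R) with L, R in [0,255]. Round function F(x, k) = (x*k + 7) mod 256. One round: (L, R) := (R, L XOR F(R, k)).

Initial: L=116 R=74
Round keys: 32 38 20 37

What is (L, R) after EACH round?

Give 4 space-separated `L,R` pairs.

Round 1 (k=32): L=74 R=51
Round 2 (k=38): L=51 R=211
Round 3 (k=20): L=211 R=176
Round 4 (k=37): L=176 R=164

Answer: 74,51 51,211 211,176 176,164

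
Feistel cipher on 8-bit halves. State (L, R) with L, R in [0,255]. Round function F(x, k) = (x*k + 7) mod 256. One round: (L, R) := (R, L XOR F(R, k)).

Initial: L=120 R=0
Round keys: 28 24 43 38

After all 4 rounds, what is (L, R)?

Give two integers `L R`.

Answer: 83 182

Derivation:
Round 1 (k=28): L=0 R=127
Round 2 (k=24): L=127 R=239
Round 3 (k=43): L=239 R=83
Round 4 (k=38): L=83 R=182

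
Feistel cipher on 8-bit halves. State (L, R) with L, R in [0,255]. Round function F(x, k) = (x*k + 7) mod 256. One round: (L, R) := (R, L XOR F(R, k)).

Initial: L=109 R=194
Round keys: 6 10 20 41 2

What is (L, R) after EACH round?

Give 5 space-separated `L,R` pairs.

Round 1 (k=6): L=194 R=254
Round 2 (k=10): L=254 R=49
Round 3 (k=20): L=49 R=37
Round 4 (k=41): L=37 R=197
Round 5 (k=2): L=197 R=180

Answer: 194,254 254,49 49,37 37,197 197,180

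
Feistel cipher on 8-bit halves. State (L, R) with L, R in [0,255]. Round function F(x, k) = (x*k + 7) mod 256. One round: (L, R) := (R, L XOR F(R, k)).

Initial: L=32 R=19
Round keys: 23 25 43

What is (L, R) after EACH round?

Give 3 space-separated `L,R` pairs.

Answer: 19,156 156,80 80,235

Derivation:
Round 1 (k=23): L=19 R=156
Round 2 (k=25): L=156 R=80
Round 3 (k=43): L=80 R=235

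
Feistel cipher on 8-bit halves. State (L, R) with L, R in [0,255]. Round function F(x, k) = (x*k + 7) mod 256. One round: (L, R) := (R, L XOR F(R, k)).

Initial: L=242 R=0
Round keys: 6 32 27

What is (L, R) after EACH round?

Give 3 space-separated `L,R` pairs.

Round 1 (k=6): L=0 R=245
Round 2 (k=32): L=245 R=167
Round 3 (k=27): L=167 R=81

Answer: 0,245 245,167 167,81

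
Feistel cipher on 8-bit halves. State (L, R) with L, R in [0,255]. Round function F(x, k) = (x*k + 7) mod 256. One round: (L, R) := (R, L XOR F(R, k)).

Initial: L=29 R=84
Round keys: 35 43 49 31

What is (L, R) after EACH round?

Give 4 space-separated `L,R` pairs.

Round 1 (k=35): L=84 R=158
Round 2 (k=43): L=158 R=197
Round 3 (k=49): L=197 R=34
Round 4 (k=31): L=34 R=224

Answer: 84,158 158,197 197,34 34,224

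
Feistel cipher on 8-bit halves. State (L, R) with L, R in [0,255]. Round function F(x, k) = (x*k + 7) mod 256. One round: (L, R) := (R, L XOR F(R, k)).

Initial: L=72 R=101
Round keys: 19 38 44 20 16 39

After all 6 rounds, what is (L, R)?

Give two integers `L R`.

Answer: 54 36

Derivation:
Round 1 (k=19): L=101 R=206
Round 2 (k=38): L=206 R=254
Round 3 (k=44): L=254 R=97
Round 4 (k=20): L=97 R=101
Round 5 (k=16): L=101 R=54
Round 6 (k=39): L=54 R=36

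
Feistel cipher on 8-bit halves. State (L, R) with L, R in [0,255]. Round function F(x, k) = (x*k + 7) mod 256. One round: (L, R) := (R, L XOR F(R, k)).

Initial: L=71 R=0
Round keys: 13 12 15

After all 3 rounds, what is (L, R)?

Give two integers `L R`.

Answer: 7 48

Derivation:
Round 1 (k=13): L=0 R=64
Round 2 (k=12): L=64 R=7
Round 3 (k=15): L=7 R=48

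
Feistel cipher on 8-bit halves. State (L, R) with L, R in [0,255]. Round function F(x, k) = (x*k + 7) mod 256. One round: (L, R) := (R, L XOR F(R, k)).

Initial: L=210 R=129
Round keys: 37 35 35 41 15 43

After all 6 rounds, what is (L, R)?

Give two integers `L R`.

Round 1 (k=37): L=129 R=126
Round 2 (k=35): L=126 R=192
Round 3 (k=35): L=192 R=57
Round 4 (k=41): L=57 R=232
Round 5 (k=15): L=232 R=166
Round 6 (k=43): L=166 R=1

Answer: 166 1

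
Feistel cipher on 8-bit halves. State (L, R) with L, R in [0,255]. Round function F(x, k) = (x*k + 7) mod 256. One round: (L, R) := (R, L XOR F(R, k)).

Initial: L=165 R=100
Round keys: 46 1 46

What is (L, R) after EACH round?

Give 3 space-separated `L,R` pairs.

Answer: 100,90 90,5 5,183

Derivation:
Round 1 (k=46): L=100 R=90
Round 2 (k=1): L=90 R=5
Round 3 (k=46): L=5 R=183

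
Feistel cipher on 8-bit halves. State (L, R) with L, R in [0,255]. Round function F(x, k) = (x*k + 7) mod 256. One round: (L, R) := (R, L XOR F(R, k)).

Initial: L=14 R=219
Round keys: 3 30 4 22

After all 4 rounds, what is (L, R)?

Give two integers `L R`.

Round 1 (k=3): L=219 R=150
Round 2 (k=30): L=150 R=64
Round 3 (k=4): L=64 R=145
Round 4 (k=22): L=145 R=61

Answer: 145 61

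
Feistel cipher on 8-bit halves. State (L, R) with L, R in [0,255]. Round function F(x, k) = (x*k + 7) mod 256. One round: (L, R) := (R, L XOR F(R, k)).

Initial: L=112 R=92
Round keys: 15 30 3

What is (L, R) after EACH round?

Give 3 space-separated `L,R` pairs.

Answer: 92,27 27,109 109,85

Derivation:
Round 1 (k=15): L=92 R=27
Round 2 (k=30): L=27 R=109
Round 3 (k=3): L=109 R=85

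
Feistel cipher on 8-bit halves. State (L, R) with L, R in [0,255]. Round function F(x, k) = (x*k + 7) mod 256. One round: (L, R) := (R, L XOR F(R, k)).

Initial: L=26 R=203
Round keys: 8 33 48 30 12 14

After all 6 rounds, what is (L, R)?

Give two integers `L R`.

Answer: 37 9

Derivation:
Round 1 (k=8): L=203 R=69
Round 2 (k=33): L=69 R=39
Round 3 (k=48): L=39 R=18
Round 4 (k=30): L=18 R=4
Round 5 (k=12): L=4 R=37
Round 6 (k=14): L=37 R=9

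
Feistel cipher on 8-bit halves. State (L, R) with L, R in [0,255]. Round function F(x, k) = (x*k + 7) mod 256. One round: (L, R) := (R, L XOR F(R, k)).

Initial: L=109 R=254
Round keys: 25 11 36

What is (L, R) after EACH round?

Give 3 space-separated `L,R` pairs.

Round 1 (k=25): L=254 R=184
Round 2 (k=11): L=184 R=17
Round 3 (k=36): L=17 R=211

Answer: 254,184 184,17 17,211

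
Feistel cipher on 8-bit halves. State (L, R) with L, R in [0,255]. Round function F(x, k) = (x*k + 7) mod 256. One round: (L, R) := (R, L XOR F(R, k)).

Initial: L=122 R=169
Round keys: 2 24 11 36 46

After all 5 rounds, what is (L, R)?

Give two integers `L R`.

Answer: 137 111

Derivation:
Round 1 (k=2): L=169 R=35
Round 2 (k=24): L=35 R=230
Round 3 (k=11): L=230 R=202
Round 4 (k=36): L=202 R=137
Round 5 (k=46): L=137 R=111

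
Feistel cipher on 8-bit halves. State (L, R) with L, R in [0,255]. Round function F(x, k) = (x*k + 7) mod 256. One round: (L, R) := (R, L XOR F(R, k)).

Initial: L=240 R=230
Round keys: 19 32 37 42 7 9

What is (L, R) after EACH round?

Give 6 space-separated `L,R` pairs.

Answer: 230,233 233,193 193,5 5,24 24,170 170,25

Derivation:
Round 1 (k=19): L=230 R=233
Round 2 (k=32): L=233 R=193
Round 3 (k=37): L=193 R=5
Round 4 (k=42): L=5 R=24
Round 5 (k=7): L=24 R=170
Round 6 (k=9): L=170 R=25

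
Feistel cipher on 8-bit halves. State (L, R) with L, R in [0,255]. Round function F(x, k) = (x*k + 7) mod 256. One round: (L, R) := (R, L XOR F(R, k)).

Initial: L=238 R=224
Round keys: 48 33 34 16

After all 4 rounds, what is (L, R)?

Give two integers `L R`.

Answer: 14 23

Derivation:
Round 1 (k=48): L=224 R=233
Round 2 (k=33): L=233 R=240
Round 3 (k=34): L=240 R=14
Round 4 (k=16): L=14 R=23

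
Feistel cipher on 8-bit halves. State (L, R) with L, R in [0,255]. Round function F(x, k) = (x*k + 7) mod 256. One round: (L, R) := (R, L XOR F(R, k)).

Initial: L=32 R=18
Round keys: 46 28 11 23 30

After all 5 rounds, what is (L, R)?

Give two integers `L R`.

Answer: 223 224

Derivation:
Round 1 (k=46): L=18 R=99
Round 2 (k=28): L=99 R=201
Round 3 (k=11): L=201 R=201
Round 4 (k=23): L=201 R=223
Round 5 (k=30): L=223 R=224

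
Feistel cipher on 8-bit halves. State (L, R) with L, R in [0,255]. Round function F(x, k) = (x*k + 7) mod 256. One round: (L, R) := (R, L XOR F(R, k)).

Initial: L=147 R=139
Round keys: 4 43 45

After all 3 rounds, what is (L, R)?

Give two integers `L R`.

Round 1 (k=4): L=139 R=160
Round 2 (k=43): L=160 R=108
Round 3 (k=45): L=108 R=163

Answer: 108 163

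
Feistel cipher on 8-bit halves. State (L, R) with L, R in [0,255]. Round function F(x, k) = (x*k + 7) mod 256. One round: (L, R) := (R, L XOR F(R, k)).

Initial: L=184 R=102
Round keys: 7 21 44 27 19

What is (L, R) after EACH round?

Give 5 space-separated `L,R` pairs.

Round 1 (k=7): L=102 R=105
Round 2 (k=21): L=105 R=194
Round 3 (k=44): L=194 R=54
Round 4 (k=27): L=54 R=123
Round 5 (k=19): L=123 R=30

Answer: 102,105 105,194 194,54 54,123 123,30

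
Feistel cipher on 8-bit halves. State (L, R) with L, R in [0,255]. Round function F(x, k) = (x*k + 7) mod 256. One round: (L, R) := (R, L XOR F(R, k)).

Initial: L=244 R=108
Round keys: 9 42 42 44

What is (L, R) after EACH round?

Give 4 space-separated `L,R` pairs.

Answer: 108,39 39,1 1,22 22,206

Derivation:
Round 1 (k=9): L=108 R=39
Round 2 (k=42): L=39 R=1
Round 3 (k=42): L=1 R=22
Round 4 (k=44): L=22 R=206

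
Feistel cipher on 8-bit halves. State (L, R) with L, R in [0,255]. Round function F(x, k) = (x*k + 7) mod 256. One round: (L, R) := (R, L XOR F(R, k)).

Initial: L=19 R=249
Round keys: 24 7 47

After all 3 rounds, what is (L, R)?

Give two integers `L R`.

Round 1 (k=24): L=249 R=76
Round 2 (k=7): L=76 R=226
Round 3 (k=47): L=226 R=201

Answer: 226 201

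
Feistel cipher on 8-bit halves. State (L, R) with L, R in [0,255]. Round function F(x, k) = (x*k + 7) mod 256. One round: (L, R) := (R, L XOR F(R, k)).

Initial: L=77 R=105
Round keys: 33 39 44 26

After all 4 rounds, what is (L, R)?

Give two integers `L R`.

Answer: 118 216

Derivation:
Round 1 (k=33): L=105 R=221
Round 2 (k=39): L=221 R=219
Round 3 (k=44): L=219 R=118
Round 4 (k=26): L=118 R=216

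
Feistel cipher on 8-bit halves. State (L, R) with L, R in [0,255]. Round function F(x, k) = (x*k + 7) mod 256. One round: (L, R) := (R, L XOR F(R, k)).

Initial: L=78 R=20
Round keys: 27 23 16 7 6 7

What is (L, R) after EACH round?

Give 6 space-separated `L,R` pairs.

Round 1 (k=27): L=20 R=109
Round 2 (k=23): L=109 R=198
Round 3 (k=16): L=198 R=10
Round 4 (k=7): L=10 R=139
Round 5 (k=6): L=139 R=67
Round 6 (k=7): L=67 R=87

Answer: 20,109 109,198 198,10 10,139 139,67 67,87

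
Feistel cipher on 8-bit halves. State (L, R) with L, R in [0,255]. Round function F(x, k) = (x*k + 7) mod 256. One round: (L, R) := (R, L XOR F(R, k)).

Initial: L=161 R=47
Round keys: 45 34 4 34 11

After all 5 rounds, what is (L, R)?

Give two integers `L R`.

Answer: 221 34

Derivation:
Round 1 (k=45): L=47 R=235
Round 2 (k=34): L=235 R=18
Round 3 (k=4): L=18 R=164
Round 4 (k=34): L=164 R=221
Round 5 (k=11): L=221 R=34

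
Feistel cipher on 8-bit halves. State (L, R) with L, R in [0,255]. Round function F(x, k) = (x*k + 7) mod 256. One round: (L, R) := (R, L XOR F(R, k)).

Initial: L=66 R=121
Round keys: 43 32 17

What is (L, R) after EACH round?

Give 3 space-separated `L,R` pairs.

Round 1 (k=43): L=121 R=24
Round 2 (k=32): L=24 R=126
Round 3 (k=17): L=126 R=125

Answer: 121,24 24,126 126,125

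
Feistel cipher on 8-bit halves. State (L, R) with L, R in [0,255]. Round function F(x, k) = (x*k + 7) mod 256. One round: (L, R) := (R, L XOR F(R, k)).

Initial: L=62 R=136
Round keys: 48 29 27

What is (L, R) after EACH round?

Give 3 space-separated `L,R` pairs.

Answer: 136,185 185,116 116,250

Derivation:
Round 1 (k=48): L=136 R=185
Round 2 (k=29): L=185 R=116
Round 3 (k=27): L=116 R=250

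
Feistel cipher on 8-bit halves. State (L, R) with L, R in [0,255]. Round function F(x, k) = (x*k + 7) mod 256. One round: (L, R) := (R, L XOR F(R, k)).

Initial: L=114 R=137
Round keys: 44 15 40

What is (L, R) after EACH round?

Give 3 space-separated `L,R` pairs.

Answer: 137,225 225,191 191,62

Derivation:
Round 1 (k=44): L=137 R=225
Round 2 (k=15): L=225 R=191
Round 3 (k=40): L=191 R=62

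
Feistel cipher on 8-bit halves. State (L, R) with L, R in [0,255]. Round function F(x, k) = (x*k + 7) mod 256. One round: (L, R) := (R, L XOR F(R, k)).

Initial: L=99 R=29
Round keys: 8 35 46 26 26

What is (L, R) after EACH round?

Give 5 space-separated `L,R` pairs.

Round 1 (k=8): L=29 R=140
Round 2 (k=35): L=140 R=54
Round 3 (k=46): L=54 R=55
Round 4 (k=26): L=55 R=171
Round 5 (k=26): L=171 R=82

Answer: 29,140 140,54 54,55 55,171 171,82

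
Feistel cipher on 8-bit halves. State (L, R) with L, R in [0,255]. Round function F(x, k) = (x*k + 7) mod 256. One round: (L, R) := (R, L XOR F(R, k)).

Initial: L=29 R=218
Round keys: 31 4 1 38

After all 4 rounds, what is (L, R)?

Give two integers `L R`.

Round 1 (k=31): L=218 R=112
Round 2 (k=4): L=112 R=29
Round 3 (k=1): L=29 R=84
Round 4 (k=38): L=84 R=98

Answer: 84 98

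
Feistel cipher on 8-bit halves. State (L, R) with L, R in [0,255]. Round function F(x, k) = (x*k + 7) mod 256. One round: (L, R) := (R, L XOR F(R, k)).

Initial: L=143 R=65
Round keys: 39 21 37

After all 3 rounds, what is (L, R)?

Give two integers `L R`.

Round 1 (k=39): L=65 R=97
Round 2 (k=21): L=97 R=189
Round 3 (k=37): L=189 R=57

Answer: 189 57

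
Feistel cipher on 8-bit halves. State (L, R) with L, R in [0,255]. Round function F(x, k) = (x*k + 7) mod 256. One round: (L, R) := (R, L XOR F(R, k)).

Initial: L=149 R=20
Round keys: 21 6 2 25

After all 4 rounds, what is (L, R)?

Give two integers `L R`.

Round 1 (k=21): L=20 R=62
Round 2 (k=6): L=62 R=111
Round 3 (k=2): L=111 R=219
Round 4 (k=25): L=219 R=5

Answer: 219 5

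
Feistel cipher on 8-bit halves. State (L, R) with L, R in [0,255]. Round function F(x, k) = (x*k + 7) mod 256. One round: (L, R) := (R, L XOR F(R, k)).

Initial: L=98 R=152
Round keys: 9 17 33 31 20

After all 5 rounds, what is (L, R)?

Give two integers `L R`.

Round 1 (k=9): L=152 R=61
Round 2 (k=17): L=61 R=140
Round 3 (k=33): L=140 R=46
Round 4 (k=31): L=46 R=21
Round 5 (k=20): L=21 R=133

Answer: 21 133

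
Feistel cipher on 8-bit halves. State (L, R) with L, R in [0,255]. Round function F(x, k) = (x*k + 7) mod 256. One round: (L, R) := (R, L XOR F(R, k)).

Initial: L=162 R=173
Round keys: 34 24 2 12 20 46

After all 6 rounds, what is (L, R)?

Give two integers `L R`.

Answer: 3 148

Derivation:
Round 1 (k=34): L=173 R=163
Round 2 (k=24): L=163 R=226
Round 3 (k=2): L=226 R=104
Round 4 (k=12): L=104 R=5
Round 5 (k=20): L=5 R=3
Round 6 (k=46): L=3 R=148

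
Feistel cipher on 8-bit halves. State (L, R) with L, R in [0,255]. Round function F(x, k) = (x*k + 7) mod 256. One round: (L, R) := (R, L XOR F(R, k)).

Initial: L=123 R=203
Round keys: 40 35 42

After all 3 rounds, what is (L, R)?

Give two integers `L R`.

Answer: 24 51

Derivation:
Round 1 (k=40): L=203 R=196
Round 2 (k=35): L=196 R=24
Round 3 (k=42): L=24 R=51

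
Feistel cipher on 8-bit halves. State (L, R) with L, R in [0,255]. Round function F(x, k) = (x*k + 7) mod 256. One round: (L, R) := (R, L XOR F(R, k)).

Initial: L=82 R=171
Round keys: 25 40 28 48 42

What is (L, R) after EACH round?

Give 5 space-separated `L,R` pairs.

Round 1 (k=25): L=171 R=232
Round 2 (k=40): L=232 R=236
Round 3 (k=28): L=236 R=63
Round 4 (k=48): L=63 R=59
Round 5 (k=42): L=59 R=138

Answer: 171,232 232,236 236,63 63,59 59,138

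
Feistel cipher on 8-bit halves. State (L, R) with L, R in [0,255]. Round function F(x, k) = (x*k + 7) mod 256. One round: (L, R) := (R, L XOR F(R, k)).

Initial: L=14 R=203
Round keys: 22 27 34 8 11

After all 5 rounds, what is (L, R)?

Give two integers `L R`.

Answer: 200 77

Derivation:
Round 1 (k=22): L=203 R=119
Round 2 (k=27): L=119 R=95
Round 3 (k=34): L=95 R=210
Round 4 (k=8): L=210 R=200
Round 5 (k=11): L=200 R=77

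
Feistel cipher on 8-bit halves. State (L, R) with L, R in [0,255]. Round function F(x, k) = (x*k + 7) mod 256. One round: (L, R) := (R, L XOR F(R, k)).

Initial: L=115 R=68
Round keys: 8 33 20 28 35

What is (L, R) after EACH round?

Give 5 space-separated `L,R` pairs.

Answer: 68,84 84,159 159,39 39,212 212,36

Derivation:
Round 1 (k=8): L=68 R=84
Round 2 (k=33): L=84 R=159
Round 3 (k=20): L=159 R=39
Round 4 (k=28): L=39 R=212
Round 5 (k=35): L=212 R=36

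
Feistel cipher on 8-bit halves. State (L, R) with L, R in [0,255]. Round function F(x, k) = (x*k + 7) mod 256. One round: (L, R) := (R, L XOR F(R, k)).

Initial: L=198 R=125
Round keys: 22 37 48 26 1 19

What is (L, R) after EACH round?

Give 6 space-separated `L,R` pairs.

Round 1 (k=22): L=125 R=3
Round 2 (k=37): L=3 R=11
Round 3 (k=48): L=11 R=20
Round 4 (k=26): L=20 R=4
Round 5 (k=1): L=4 R=31
Round 6 (k=19): L=31 R=80

Answer: 125,3 3,11 11,20 20,4 4,31 31,80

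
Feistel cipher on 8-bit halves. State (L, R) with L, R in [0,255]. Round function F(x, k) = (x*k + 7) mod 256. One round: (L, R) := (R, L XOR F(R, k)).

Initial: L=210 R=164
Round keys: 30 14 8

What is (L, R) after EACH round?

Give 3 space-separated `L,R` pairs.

Round 1 (k=30): L=164 R=237
Round 2 (k=14): L=237 R=89
Round 3 (k=8): L=89 R=34

Answer: 164,237 237,89 89,34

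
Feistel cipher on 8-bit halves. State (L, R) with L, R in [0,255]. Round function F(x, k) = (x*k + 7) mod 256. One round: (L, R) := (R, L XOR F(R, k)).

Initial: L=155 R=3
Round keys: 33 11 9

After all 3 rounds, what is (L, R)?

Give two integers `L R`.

Round 1 (k=33): L=3 R=241
Round 2 (k=11): L=241 R=97
Round 3 (k=9): L=97 R=129

Answer: 97 129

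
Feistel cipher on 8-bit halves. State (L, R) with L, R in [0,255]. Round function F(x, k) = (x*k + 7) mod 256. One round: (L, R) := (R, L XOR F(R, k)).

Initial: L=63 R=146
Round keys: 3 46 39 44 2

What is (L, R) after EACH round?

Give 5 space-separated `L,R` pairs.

Round 1 (k=3): L=146 R=130
Round 2 (k=46): L=130 R=241
Round 3 (k=39): L=241 R=60
Round 4 (k=44): L=60 R=166
Round 5 (k=2): L=166 R=111

Answer: 146,130 130,241 241,60 60,166 166,111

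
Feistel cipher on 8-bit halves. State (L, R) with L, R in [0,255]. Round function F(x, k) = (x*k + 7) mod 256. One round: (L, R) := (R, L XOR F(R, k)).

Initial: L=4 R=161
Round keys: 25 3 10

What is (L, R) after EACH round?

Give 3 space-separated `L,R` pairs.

Round 1 (k=25): L=161 R=196
Round 2 (k=3): L=196 R=242
Round 3 (k=10): L=242 R=191

Answer: 161,196 196,242 242,191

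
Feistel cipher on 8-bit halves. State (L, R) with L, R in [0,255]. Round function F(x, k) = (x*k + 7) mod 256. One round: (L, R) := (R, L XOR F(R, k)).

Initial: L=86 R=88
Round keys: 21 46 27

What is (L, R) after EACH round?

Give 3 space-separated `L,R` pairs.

Answer: 88,105 105,189 189,159

Derivation:
Round 1 (k=21): L=88 R=105
Round 2 (k=46): L=105 R=189
Round 3 (k=27): L=189 R=159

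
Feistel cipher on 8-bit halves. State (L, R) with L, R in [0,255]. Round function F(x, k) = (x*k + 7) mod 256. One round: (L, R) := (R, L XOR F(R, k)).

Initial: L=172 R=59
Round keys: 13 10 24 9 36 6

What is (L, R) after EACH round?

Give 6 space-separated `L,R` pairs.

Answer: 59,170 170,144 144,45 45,12 12,154 154,175

Derivation:
Round 1 (k=13): L=59 R=170
Round 2 (k=10): L=170 R=144
Round 3 (k=24): L=144 R=45
Round 4 (k=9): L=45 R=12
Round 5 (k=36): L=12 R=154
Round 6 (k=6): L=154 R=175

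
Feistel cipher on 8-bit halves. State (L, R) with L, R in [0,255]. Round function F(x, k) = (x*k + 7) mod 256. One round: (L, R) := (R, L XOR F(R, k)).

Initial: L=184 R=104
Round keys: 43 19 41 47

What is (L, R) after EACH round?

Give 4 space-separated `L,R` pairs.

Round 1 (k=43): L=104 R=199
Round 2 (k=19): L=199 R=164
Round 3 (k=41): L=164 R=140
Round 4 (k=47): L=140 R=31

Answer: 104,199 199,164 164,140 140,31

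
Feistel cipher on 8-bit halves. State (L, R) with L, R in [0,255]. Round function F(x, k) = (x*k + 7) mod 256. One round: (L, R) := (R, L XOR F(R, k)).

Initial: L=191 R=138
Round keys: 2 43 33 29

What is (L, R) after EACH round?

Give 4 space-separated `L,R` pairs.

Round 1 (k=2): L=138 R=164
Round 2 (k=43): L=164 R=25
Round 3 (k=33): L=25 R=228
Round 4 (k=29): L=228 R=194

Answer: 138,164 164,25 25,228 228,194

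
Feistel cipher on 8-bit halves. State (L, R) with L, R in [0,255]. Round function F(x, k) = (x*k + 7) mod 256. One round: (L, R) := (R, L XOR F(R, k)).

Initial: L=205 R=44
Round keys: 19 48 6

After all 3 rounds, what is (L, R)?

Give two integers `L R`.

Answer: 11 207

Derivation:
Round 1 (k=19): L=44 R=134
Round 2 (k=48): L=134 R=11
Round 3 (k=6): L=11 R=207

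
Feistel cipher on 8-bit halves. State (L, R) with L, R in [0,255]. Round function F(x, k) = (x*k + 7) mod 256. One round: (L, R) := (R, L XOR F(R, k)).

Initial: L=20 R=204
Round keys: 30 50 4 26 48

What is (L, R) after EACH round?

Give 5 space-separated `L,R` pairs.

Answer: 204,251 251,193 193,240 240,166 166,215

Derivation:
Round 1 (k=30): L=204 R=251
Round 2 (k=50): L=251 R=193
Round 3 (k=4): L=193 R=240
Round 4 (k=26): L=240 R=166
Round 5 (k=48): L=166 R=215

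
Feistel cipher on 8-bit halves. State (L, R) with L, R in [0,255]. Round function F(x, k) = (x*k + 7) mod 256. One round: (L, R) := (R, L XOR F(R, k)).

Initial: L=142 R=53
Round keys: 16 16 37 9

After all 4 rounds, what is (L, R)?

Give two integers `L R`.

Answer: 168 77

Derivation:
Round 1 (k=16): L=53 R=217
Round 2 (k=16): L=217 R=162
Round 3 (k=37): L=162 R=168
Round 4 (k=9): L=168 R=77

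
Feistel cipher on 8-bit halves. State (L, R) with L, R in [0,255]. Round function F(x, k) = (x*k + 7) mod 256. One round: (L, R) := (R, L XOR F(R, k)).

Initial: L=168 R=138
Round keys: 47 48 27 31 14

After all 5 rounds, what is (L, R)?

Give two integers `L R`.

Round 1 (k=47): L=138 R=245
Round 2 (k=48): L=245 R=125
Round 3 (k=27): L=125 R=195
Round 4 (k=31): L=195 R=217
Round 5 (k=14): L=217 R=38

Answer: 217 38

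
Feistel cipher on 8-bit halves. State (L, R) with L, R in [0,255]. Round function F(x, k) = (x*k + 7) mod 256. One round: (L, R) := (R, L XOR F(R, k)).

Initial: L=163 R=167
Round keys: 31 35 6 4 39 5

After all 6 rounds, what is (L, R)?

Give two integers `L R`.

Round 1 (k=31): L=167 R=227
Round 2 (k=35): L=227 R=183
Round 3 (k=6): L=183 R=178
Round 4 (k=4): L=178 R=120
Round 5 (k=39): L=120 R=253
Round 6 (k=5): L=253 R=128

Answer: 253 128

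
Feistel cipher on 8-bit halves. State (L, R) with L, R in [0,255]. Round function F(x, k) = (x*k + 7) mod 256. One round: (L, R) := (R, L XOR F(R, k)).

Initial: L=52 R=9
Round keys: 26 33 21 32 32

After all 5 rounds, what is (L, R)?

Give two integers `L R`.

Answer: 194 210

Derivation:
Round 1 (k=26): L=9 R=197
Round 2 (k=33): L=197 R=101
Round 3 (k=21): L=101 R=149
Round 4 (k=32): L=149 R=194
Round 5 (k=32): L=194 R=210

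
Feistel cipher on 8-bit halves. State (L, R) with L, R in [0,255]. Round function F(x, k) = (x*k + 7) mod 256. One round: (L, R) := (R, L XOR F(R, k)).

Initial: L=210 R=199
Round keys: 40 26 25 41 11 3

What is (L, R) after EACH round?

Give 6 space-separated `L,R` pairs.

Round 1 (k=40): L=199 R=205
Round 2 (k=26): L=205 R=30
Round 3 (k=25): L=30 R=56
Round 4 (k=41): L=56 R=225
Round 5 (k=11): L=225 R=138
Round 6 (k=3): L=138 R=68

Answer: 199,205 205,30 30,56 56,225 225,138 138,68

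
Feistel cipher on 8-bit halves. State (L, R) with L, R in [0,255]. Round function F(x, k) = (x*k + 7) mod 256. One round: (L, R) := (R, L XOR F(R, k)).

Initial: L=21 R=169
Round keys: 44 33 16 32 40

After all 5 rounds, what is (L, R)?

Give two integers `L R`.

Answer: 67 62

Derivation:
Round 1 (k=44): L=169 R=6
Round 2 (k=33): L=6 R=100
Round 3 (k=16): L=100 R=65
Round 4 (k=32): L=65 R=67
Round 5 (k=40): L=67 R=62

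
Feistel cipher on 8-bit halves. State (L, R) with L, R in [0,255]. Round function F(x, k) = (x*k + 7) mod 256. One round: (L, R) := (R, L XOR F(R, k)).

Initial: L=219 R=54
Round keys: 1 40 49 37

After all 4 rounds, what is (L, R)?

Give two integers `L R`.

Answer: 30 156

Derivation:
Round 1 (k=1): L=54 R=230
Round 2 (k=40): L=230 R=193
Round 3 (k=49): L=193 R=30
Round 4 (k=37): L=30 R=156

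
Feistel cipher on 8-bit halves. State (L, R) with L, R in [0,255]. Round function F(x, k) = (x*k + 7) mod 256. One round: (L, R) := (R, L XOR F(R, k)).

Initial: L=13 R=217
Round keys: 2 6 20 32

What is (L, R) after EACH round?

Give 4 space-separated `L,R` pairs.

Round 1 (k=2): L=217 R=180
Round 2 (k=6): L=180 R=230
Round 3 (k=20): L=230 R=75
Round 4 (k=32): L=75 R=129

Answer: 217,180 180,230 230,75 75,129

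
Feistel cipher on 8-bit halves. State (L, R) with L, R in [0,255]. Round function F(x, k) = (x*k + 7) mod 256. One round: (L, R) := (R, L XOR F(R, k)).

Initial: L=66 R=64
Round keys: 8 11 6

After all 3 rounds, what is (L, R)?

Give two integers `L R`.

Round 1 (k=8): L=64 R=69
Round 2 (k=11): L=69 R=190
Round 3 (k=6): L=190 R=62

Answer: 190 62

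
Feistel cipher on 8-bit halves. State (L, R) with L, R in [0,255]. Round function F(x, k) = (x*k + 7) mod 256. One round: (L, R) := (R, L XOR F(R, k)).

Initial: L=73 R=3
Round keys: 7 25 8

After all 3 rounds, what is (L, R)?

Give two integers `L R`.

Answer: 87 234

Derivation:
Round 1 (k=7): L=3 R=85
Round 2 (k=25): L=85 R=87
Round 3 (k=8): L=87 R=234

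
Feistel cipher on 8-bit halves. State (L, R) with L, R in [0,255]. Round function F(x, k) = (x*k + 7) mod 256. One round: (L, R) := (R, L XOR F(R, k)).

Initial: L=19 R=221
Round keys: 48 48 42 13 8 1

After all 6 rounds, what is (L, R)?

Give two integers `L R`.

Answer: 168 223

Derivation:
Round 1 (k=48): L=221 R=100
Round 2 (k=48): L=100 R=26
Round 3 (k=42): L=26 R=47
Round 4 (k=13): L=47 R=112
Round 5 (k=8): L=112 R=168
Round 6 (k=1): L=168 R=223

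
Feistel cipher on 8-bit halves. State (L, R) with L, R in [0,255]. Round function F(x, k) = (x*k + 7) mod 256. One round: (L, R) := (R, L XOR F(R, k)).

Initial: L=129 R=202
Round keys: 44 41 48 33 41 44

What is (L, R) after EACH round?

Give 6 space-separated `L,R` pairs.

Answer: 202,62 62,63 63,233 233,47 47,103 103,148

Derivation:
Round 1 (k=44): L=202 R=62
Round 2 (k=41): L=62 R=63
Round 3 (k=48): L=63 R=233
Round 4 (k=33): L=233 R=47
Round 5 (k=41): L=47 R=103
Round 6 (k=44): L=103 R=148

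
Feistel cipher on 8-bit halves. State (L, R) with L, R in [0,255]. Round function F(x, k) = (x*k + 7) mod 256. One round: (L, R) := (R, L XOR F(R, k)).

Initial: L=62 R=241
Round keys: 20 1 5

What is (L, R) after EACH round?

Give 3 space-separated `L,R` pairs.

Round 1 (k=20): L=241 R=229
Round 2 (k=1): L=229 R=29
Round 3 (k=5): L=29 R=125

Answer: 241,229 229,29 29,125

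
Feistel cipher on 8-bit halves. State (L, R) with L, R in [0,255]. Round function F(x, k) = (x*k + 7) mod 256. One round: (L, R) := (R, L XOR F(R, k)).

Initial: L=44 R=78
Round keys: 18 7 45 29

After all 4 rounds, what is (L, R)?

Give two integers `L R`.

Answer: 98 191

Derivation:
Round 1 (k=18): L=78 R=175
Round 2 (k=7): L=175 R=158
Round 3 (k=45): L=158 R=98
Round 4 (k=29): L=98 R=191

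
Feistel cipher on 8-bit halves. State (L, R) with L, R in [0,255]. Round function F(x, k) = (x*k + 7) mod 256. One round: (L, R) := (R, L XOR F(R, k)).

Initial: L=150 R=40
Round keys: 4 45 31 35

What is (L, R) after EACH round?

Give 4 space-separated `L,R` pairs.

Answer: 40,49 49,140 140,202 202,41

Derivation:
Round 1 (k=4): L=40 R=49
Round 2 (k=45): L=49 R=140
Round 3 (k=31): L=140 R=202
Round 4 (k=35): L=202 R=41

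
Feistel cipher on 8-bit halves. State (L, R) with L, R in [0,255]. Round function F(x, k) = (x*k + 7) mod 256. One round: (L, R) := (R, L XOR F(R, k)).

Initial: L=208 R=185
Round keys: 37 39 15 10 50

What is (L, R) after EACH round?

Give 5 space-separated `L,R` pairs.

Answer: 185,20 20,170 170,233 233,139 139,196

Derivation:
Round 1 (k=37): L=185 R=20
Round 2 (k=39): L=20 R=170
Round 3 (k=15): L=170 R=233
Round 4 (k=10): L=233 R=139
Round 5 (k=50): L=139 R=196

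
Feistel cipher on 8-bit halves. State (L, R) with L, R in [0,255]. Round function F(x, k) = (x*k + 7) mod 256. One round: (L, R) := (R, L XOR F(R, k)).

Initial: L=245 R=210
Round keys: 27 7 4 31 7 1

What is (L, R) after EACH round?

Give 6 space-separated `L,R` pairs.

Round 1 (k=27): L=210 R=216
Round 2 (k=7): L=216 R=61
Round 3 (k=4): L=61 R=35
Round 4 (k=31): L=35 R=121
Round 5 (k=7): L=121 R=117
Round 6 (k=1): L=117 R=5

Answer: 210,216 216,61 61,35 35,121 121,117 117,5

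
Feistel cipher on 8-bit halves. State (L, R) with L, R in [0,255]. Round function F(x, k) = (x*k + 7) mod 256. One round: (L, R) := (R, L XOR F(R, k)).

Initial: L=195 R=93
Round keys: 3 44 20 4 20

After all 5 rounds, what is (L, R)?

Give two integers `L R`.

Answer: 81 217

Derivation:
Round 1 (k=3): L=93 R=221
Round 2 (k=44): L=221 R=94
Round 3 (k=20): L=94 R=130
Round 4 (k=4): L=130 R=81
Round 5 (k=20): L=81 R=217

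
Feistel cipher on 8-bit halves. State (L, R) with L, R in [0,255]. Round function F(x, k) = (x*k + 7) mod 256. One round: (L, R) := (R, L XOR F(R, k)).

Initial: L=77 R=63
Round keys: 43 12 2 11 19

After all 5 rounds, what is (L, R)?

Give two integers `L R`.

Round 1 (k=43): L=63 R=209
Round 2 (k=12): L=209 R=236
Round 3 (k=2): L=236 R=14
Round 4 (k=11): L=14 R=77
Round 5 (k=19): L=77 R=176

Answer: 77 176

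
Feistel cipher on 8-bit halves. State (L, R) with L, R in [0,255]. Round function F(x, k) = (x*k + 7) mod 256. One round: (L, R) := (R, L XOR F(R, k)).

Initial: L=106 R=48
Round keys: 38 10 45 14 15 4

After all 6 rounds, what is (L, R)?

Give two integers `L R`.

Round 1 (k=38): L=48 R=77
Round 2 (k=10): L=77 R=57
Round 3 (k=45): L=57 R=65
Round 4 (k=14): L=65 R=172
Round 5 (k=15): L=172 R=90
Round 6 (k=4): L=90 R=195

Answer: 90 195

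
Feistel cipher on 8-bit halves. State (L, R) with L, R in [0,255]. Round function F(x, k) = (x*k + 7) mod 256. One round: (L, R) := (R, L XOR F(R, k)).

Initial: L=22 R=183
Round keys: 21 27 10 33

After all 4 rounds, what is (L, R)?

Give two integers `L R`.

Answer: 227 6

Derivation:
Round 1 (k=21): L=183 R=28
Round 2 (k=27): L=28 R=76
Round 3 (k=10): L=76 R=227
Round 4 (k=33): L=227 R=6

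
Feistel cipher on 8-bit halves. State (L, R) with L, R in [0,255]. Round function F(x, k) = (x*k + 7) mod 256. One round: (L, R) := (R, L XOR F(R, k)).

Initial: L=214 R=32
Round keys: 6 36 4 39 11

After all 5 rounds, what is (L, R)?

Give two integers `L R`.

Answer: 126 83

Derivation:
Round 1 (k=6): L=32 R=17
Round 2 (k=36): L=17 R=75
Round 3 (k=4): L=75 R=34
Round 4 (k=39): L=34 R=126
Round 5 (k=11): L=126 R=83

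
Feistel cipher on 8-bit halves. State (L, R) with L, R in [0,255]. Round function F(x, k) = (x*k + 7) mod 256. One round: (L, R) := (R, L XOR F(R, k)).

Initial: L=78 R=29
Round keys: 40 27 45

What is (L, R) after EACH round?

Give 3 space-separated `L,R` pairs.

Answer: 29,193 193,127 127,155

Derivation:
Round 1 (k=40): L=29 R=193
Round 2 (k=27): L=193 R=127
Round 3 (k=45): L=127 R=155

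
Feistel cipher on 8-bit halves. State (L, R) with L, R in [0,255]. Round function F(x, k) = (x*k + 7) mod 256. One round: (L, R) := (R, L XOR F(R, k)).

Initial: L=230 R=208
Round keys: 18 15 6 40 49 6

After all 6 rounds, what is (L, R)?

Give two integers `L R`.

Round 1 (k=18): L=208 R=65
Round 2 (k=15): L=65 R=6
Round 3 (k=6): L=6 R=106
Round 4 (k=40): L=106 R=145
Round 5 (k=49): L=145 R=162
Round 6 (k=6): L=162 R=66

Answer: 162 66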